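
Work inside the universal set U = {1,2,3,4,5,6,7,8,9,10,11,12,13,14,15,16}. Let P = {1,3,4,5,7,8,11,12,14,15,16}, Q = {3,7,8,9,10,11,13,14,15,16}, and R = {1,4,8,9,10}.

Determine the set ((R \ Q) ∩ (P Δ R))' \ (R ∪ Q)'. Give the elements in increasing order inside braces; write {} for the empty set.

R \ Q = {1,4}
P Δ R = {3,5,7,9,10,11,12,14,15,16}
(R \ Q) ∩ (P Δ R) = {}
((R \ Q) ∩ (P Δ R))' = {1,2,3,4,5,6,7,8,9,10,11,12,13,14,15,16}
R ∪ Q = {1,3,4,7,8,9,10,11,13,14,15,16}
(R ∪ Q)' = {2,5,6,12}
((R \ Q) ∩ (P Δ R))' \ (R ∪ Q)' = {1,3,4,7,8,9,10,11,13,14,15,16}

{1,3,4,7,8,9,10,11,13,14,15,16}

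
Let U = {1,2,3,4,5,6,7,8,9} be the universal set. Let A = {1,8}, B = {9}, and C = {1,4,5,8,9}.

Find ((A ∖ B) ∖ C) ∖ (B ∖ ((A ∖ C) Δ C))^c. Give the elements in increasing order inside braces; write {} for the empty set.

A ∖ B = {1,8}
(A ∖ B) ∖ C = {}
A ∖ C = {}
(A ∖ C) Δ C = {1,4,5,8,9}
B ∖ ((A ∖ C) Δ C) = {}
(B ∖ ((A ∖ C) Δ C))^c = {1,2,3,4,5,6,7,8,9}
((A ∖ B) ∖ C) ∖ (B ∖ ((A ∖ C) Δ C))^c = {}

{}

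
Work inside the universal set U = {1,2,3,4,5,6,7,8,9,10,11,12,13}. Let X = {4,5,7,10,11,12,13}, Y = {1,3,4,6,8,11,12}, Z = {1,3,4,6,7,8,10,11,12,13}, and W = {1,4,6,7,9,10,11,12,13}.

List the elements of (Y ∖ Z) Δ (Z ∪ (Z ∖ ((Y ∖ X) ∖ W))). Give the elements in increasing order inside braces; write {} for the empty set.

Y ∖ Z = {}
Y ∖ X = {1,3,6,8}
(Y ∖ X) ∖ W = {3,8}
Z ∖ ((Y ∖ X) ∖ W) = {1,4,6,7,10,11,12,13}
Z ∪ (Z ∖ ((Y ∖ X) ∖ W)) = {1,3,4,6,7,8,10,11,12,13}
(Y ∖ Z) Δ (Z ∪ (Z ∖ ((Y ∖ X) ∖ W))) = {1,3,4,6,7,8,10,11,12,13}

{1,3,4,6,7,8,10,11,12,13}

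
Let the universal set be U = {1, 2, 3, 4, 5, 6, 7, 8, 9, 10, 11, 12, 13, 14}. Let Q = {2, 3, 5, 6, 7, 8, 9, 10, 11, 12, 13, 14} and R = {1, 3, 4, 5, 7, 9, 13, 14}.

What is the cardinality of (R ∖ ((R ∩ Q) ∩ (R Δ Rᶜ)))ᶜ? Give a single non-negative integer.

R ∩ Q = {3, 5, 7, 9, 13, 14}
Rᶜ = {2, 6, 8, 10, 11, 12}
R Δ Rᶜ = {1, 2, 3, 4, 5, 6, 7, 8, 9, 10, 11, 12, 13, 14}
(R ∩ Q) ∩ (R Δ Rᶜ) = {3, 5, 7, 9, 13, 14}
R ∖ ((R ∩ Q) ∩ (R Δ Rᶜ)) = {1, 4}
(R ∖ ((R ∩ Q) ∩ (R Δ Rᶜ)))ᶜ = {2, 3, 5, 6, 7, 8, 9, 10, 11, 12, 13, 14}
|(R ∖ ((R ∩ Q) ∩ (R Δ Rᶜ)))ᶜ| = 12

12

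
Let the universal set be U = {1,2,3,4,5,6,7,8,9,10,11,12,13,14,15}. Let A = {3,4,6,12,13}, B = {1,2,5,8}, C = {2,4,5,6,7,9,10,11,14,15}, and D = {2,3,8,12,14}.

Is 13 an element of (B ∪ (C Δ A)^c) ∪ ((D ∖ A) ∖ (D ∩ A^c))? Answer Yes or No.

13 ∉ C and 13 ∈ A, so 13 ∈ C Δ A
13 ∉ (C Δ A)^c since 13 ∈ (C Δ A)
13 ∉ B and 13 ∉ (C Δ A)^c, so 13 ∉ B ∪ (C Δ A)^c
13 ∉ D and 13 ∈ A, so 13 ∉ D ∖ A
13 ∈ A, so 13 ∉ A^c
13 ∉ D and 13 ∉ A^c, so 13 ∉ D ∩ A^c
13 ∉ (D ∖ A) and 13 ∉ (D ∩ A^c), so 13 ∉ (D ∖ A) ∖ (D ∩ A^c)
13 ∉ (B ∪ (C Δ A)^c) and 13 ∉ ((D ∖ A) ∖ (D ∩ A^c)), so 13 ∉ (B ∪ (C Δ A)^c) ∪ ((D ∖ A) ∖ (D ∩ A^c))

No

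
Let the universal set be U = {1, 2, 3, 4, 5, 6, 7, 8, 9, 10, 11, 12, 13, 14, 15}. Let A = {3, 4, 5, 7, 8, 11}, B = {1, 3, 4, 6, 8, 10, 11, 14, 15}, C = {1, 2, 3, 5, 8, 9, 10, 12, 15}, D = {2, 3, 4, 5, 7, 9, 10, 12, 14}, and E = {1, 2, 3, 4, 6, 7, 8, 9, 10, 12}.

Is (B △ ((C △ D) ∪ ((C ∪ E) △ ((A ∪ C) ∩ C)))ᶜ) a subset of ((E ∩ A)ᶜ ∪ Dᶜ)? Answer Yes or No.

No

C △ D = {1, 4, 7, 8, 14, 15}
C ∪ E = {1, 2, 3, 4, 5, 6, 7, 8, 9, 10, 12, 15}
A ∪ C = {1, 2, 3, 4, 5, 7, 8, 9, 10, 11, 12, 15}
(A ∪ C) ∩ C = {1, 2, 3, 5, 8, 9, 10, 12, 15}
(C ∪ E) △ ((A ∪ C) ∩ C) = {4, 6, 7}
(C △ D) ∪ ((C ∪ E) △ ((A ∪ C) ∩ C)) = {1, 4, 6, 7, 8, 14, 15}
((C △ D) ∪ ((C ∪ E) △ ((A ∪ C) ∩ C)))ᶜ = {2, 3, 5, 9, 10, 11, 12, 13}
B △ ((C △ D) ∪ ((C ∪ E) △ ((A ∪ C) ∩ C)))ᶜ = {1, 2, 4, 5, 6, 8, 9, 12, 13, 14, 15}
E ∩ A = {3, 4, 7, 8}
(E ∩ A)ᶜ = {1, 2, 5, 6, 9, 10, 11, 12, 13, 14, 15}
Dᶜ = {1, 6, 8, 11, 13, 15}
(E ∩ A)ᶜ ∪ Dᶜ = {1, 2, 5, 6, 8, 9, 10, 11, 12, 13, 14, 15}
4 ∈ B △ ((C △ D) ∪ ((C ∪ E) △ ((A ∪ C) ∩ C)))ᶜ but 4 ∉ (E ∩ A)ᶜ ∪ Dᶜ, so the inclusion fails.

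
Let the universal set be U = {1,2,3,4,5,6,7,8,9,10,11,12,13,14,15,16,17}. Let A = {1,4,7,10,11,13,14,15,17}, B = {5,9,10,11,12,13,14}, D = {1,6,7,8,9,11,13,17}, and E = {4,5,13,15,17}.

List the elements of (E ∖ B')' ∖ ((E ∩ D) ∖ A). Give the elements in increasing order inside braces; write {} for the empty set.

{1,2,3,4,6,7,8,9,10,11,12,14,15,16,17}

B' = {1,2,3,4,6,7,8,15,16,17}
E ∖ B' = {5,13}
(E ∖ B')' = {1,2,3,4,6,7,8,9,10,11,12,14,15,16,17}
E ∩ D = {13,17}
(E ∩ D) ∖ A = {}
(E ∖ B')' ∖ ((E ∩ D) ∖ A) = {1,2,3,4,6,7,8,9,10,11,12,14,15,16,17}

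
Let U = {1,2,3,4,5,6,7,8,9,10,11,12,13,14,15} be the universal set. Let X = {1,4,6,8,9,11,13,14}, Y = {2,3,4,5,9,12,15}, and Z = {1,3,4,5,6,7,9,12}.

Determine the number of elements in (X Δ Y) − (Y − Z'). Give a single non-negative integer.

8

X Δ Y = {1,2,3,5,6,8,11,12,13,14,15}
Z' = {2,8,10,11,13,14,15}
Y − Z' = {3,4,5,9,12}
(X Δ Y) − (Y − Z') = {1,2,6,8,11,13,14,15}
|(X Δ Y) − (Y − Z')| = 8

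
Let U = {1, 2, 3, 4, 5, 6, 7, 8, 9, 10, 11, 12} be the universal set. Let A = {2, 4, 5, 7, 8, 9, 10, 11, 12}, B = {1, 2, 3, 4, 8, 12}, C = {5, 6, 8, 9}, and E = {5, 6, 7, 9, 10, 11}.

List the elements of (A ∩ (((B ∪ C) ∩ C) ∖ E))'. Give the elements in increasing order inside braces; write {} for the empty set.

B ∪ C = {1, 2, 3, 4, 5, 6, 8, 9, 12}
(B ∪ C) ∩ C = {5, 6, 8, 9}
((B ∪ C) ∩ C) ∖ E = {8}
A ∩ (((B ∪ C) ∩ C) ∖ E) = {8}
(A ∩ (((B ∪ C) ∩ C) ∖ E))' = {1, 2, 3, 4, 5, 6, 7, 9, 10, 11, 12}

{1, 2, 3, 4, 5, 6, 7, 9, 10, 11, 12}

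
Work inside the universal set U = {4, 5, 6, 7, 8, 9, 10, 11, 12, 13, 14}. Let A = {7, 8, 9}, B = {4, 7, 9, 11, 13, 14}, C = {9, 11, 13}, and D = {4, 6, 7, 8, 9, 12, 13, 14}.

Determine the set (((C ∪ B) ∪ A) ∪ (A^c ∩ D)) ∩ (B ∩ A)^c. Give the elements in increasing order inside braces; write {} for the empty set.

C ∪ B = {4, 7, 9, 11, 13, 14}
(C ∪ B) ∪ A = {4, 7, 8, 9, 11, 13, 14}
A^c = {4, 5, 6, 10, 11, 12, 13, 14}
A^c ∩ D = {4, 6, 12, 13, 14}
((C ∪ B) ∪ A) ∪ (A^c ∩ D) = {4, 6, 7, 8, 9, 11, 12, 13, 14}
B ∩ A = {7, 9}
(B ∩ A)^c = {4, 5, 6, 8, 10, 11, 12, 13, 14}
(((C ∪ B) ∪ A) ∪ (A^c ∩ D)) ∩ (B ∩ A)^c = {4, 6, 8, 11, 12, 13, 14}

{4, 6, 8, 11, 12, 13, 14}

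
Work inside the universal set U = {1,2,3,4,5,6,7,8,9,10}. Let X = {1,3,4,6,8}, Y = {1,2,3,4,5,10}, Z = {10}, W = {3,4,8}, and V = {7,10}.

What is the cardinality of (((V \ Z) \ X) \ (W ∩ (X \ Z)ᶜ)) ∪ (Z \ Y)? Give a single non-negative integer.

1

V \ Z = {7}
(V \ Z) \ X = {7}
X \ Z = {1,3,4,6,8}
(X \ Z)ᶜ = {2,5,7,9,10}
W ∩ (X \ Z)ᶜ = {}
((V \ Z) \ X) \ (W ∩ (X \ Z)ᶜ) = {7}
Z \ Y = {}
(((V \ Z) \ X) \ (W ∩ (X \ Z)ᶜ)) ∪ (Z \ Y) = {7}
|(((V \ Z) \ X) \ (W ∩ (X \ Z)ᶜ)) ∪ (Z \ Y)| = 1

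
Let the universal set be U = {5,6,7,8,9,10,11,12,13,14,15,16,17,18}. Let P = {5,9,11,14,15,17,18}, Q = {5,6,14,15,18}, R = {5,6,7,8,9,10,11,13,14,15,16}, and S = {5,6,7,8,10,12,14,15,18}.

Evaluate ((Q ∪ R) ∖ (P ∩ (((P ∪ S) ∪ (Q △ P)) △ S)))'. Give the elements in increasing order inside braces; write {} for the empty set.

Q ∪ R = {5,6,7,8,9,10,11,13,14,15,16,18}
P ∪ S = {5,6,7,8,9,10,11,12,14,15,17,18}
Q △ P = {6,9,11,17}
(P ∪ S) ∪ (Q △ P) = {5,6,7,8,9,10,11,12,14,15,17,18}
((P ∪ S) ∪ (Q △ P)) △ S = {9,11,17}
P ∩ (((P ∪ S) ∪ (Q △ P)) △ S) = {9,11,17}
(Q ∪ R) ∖ (P ∩ (((P ∪ S) ∪ (Q △ P)) △ S)) = {5,6,7,8,10,13,14,15,16,18}
((Q ∪ R) ∖ (P ∩ (((P ∪ S) ∪ (Q △ P)) △ S)))' = {9,11,12,17}

{9,11,12,17}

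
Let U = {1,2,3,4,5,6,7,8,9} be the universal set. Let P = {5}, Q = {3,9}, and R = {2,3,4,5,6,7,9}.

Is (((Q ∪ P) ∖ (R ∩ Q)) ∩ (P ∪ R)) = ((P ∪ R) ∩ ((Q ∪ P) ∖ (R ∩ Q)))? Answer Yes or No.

Yes

Q ∪ P = {3,5,9}
R ∩ Q = {3,9}
(Q ∪ P) ∖ (R ∩ Q) = {5}
P ∪ R = {2,3,4,5,6,7,9}
((Q ∪ P) ∖ (R ∩ Q)) ∩ (P ∪ R) = {5}
(P ∪ R) ∩ ((Q ∪ P) ∖ (R ∩ Q)) = {5}
Both equal {5}, so ((Q ∪ P) ∖ (R ∩ Q)) ∩ (P ∪ R) = (P ∪ R) ∩ ((Q ∪ P) ∖ (R ∩ Q)).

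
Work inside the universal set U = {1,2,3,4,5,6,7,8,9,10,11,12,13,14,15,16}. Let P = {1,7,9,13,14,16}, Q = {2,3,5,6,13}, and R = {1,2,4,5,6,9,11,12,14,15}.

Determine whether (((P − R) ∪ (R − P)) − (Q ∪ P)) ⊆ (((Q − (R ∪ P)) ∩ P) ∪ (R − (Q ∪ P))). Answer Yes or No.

Yes

P − R = {7,13,16}
R − P = {2,4,5,6,11,12,15}
(P − R) ∪ (R − P) = {2,4,5,6,7,11,12,13,15,16}
Q ∪ P = {1,2,3,5,6,7,9,13,14,16}
((P − R) ∪ (R − P)) − (Q ∪ P) = {4,11,12,15}
R ∪ P = {1,2,4,5,6,7,9,11,12,13,14,15,16}
Q − (R ∪ P) = {3}
(Q − (R ∪ P)) ∩ P = {}
R − (Q ∪ P) = {4,11,12,15}
((Q − (R ∪ P)) ∩ P) ∪ (R − (Q ∪ P)) = {4,11,12,15}
Every element of {4,11,12,15} is in {4,11,12,15}, so ((P − R) ∪ (R − P)) − (Q ∪ P) ⊆ ((Q − (R ∪ P)) ∩ P) ∪ (R − (Q ∪ P)).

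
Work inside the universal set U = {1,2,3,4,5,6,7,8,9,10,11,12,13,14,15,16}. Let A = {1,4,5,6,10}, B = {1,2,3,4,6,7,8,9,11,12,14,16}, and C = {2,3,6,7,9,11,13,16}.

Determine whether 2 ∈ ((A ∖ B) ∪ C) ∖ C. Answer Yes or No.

No

2 ∉ A and 2 ∈ B, so 2 ∉ A ∖ B
2 ∉ (A ∖ B) and 2 ∈ C, so 2 ∈ (A ∖ B) ∪ C
2 ∈ ((A ∖ B) ∪ C) and 2 ∈ C, so 2 ∉ ((A ∖ B) ∪ C) ∖ C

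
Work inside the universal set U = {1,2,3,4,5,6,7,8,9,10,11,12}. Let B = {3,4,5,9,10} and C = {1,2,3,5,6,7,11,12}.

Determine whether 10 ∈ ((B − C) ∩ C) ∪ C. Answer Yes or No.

No

10 ∈ B and 10 ∉ C, so 10 ∈ B − C
10 ∈ (B − C) and 10 ∉ C, so 10 ∉ (B − C) ∩ C
10 ∉ ((B − C) ∩ C) and 10 ∉ C, so 10 ∉ ((B − C) ∩ C) ∪ C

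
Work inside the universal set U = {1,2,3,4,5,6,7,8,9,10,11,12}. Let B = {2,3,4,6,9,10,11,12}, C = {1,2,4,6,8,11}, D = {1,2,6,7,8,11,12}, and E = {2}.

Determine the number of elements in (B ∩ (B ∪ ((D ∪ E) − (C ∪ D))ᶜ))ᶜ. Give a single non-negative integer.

4

D ∪ E = {1,2,6,7,8,11,12}
C ∪ D = {1,2,4,6,7,8,11,12}
(D ∪ E) − (C ∪ D) = {}
((D ∪ E) − (C ∪ D))ᶜ = {1,2,3,4,5,6,7,8,9,10,11,12}
B ∪ ((D ∪ E) − (C ∪ D))ᶜ = {1,2,3,4,5,6,7,8,9,10,11,12}
B ∩ (B ∪ ((D ∪ E) − (C ∪ D))ᶜ) = {2,3,4,6,9,10,11,12}
(B ∩ (B ∪ ((D ∪ E) − (C ∪ D))ᶜ))ᶜ = {1,5,7,8}
|(B ∩ (B ∪ ((D ∪ E) − (C ∪ D))ᶜ))ᶜ| = 4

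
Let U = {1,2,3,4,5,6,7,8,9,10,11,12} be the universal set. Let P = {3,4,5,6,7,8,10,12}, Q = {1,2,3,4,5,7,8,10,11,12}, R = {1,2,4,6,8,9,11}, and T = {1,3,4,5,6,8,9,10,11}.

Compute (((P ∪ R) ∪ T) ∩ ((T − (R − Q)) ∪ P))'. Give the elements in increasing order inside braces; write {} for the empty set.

P ∪ R = {1,2,3,4,5,6,7,8,9,10,11,12}
(P ∪ R) ∪ T = {1,2,3,4,5,6,7,8,9,10,11,12}
R − Q = {6,9}
T − (R − Q) = {1,3,4,5,8,10,11}
(T − (R − Q)) ∪ P = {1,3,4,5,6,7,8,10,11,12}
((P ∪ R) ∪ T) ∩ ((T − (R − Q)) ∪ P) = {1,3,4,5,6,7,8,10,11,12}
(((P ∪ R) ∪ T) ∩ ((T − (R − Q)) ∪ P))' = {2,9}

{2,9}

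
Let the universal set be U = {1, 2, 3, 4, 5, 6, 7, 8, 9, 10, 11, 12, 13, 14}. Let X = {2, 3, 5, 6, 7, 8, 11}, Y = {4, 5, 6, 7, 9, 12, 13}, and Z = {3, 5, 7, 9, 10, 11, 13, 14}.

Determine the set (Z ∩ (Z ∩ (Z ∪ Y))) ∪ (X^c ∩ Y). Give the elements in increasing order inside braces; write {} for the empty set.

{3, 4, 5, 7, 9, 10, 11, 12, 13, 14}

Z ∪ Y = {3, 4, 5, 6, 7, 9, 10, 11, 12, 13, 14}
Z ∩ (Z ∪ Y) = {3, 5, 7, 9, 10, 11, 13, 14}
Z ∩ (Z ∩ (Z ∪ Y)) = {3, 5, 7, 9, 10, 11, 13, 14}
X^c = {1, 4, 9, 10, 12, 13, 14}
X^c ∩ Y = {4, 9, 12, 13}
(Z ∩ (Z ∩ (Z ∪ Y))) ∪ (X^c ∩ Y) = {3, 4, 5, 7, 9, 10, 11, 12, 13, 14}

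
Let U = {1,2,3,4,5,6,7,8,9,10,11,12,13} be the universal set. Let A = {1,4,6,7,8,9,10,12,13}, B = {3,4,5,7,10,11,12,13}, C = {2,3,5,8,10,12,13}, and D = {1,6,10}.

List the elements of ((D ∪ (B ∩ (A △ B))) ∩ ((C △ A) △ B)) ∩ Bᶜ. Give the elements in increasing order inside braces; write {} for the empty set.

A △ B = {1,3,5,6,8,9,11}
B ∩ (A △ B) = {3,5,11}
D ∪ (B ∩ (A △ B)) = {1,3,5,6,10,11}
C △ A = {1,2,3,4,5,6,7,9}
(C △ A) △ B = {1,2,6,9,10,11,12,13}
(D ∪ (B ∩ (A △ B))) ∩ ((C △ A) △ B) = {1,6,10,11}
Bᶜ = {1,2,6,8,9}
((D ∪ (B ∩ (A △ B))) ∩ ((C △ A) △ B)) ∩ Bᶜ = {1,6}

{1,6}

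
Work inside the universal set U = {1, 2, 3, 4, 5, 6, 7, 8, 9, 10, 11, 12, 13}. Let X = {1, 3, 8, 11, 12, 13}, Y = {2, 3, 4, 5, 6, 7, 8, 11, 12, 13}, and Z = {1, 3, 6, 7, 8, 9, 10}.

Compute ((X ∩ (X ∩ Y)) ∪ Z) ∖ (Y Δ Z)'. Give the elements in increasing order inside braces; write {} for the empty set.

{1, 9, 10, 11, 12, 13}

X ∩ Y = {3, 8, 11, 12, 13}
X ∩ (X ∩ Y) = {3, 8, 11, 12, 13}
(X ∩ (X ∩ Y)) ∪ Z = {1, 3, 6, 7, 8, 9, 10, 11, 12, 13}
Y Δ Z = {1, 2, 4, 5, 9, 10, 11, 12, 13}
(Y Δ Z)' = {3, 6, 7, 8}
((X ∩ (X ∩ Y)) ∪ Z) ∖ (Y Δ Z)' = {1, 9, 10, 11, 12, 13}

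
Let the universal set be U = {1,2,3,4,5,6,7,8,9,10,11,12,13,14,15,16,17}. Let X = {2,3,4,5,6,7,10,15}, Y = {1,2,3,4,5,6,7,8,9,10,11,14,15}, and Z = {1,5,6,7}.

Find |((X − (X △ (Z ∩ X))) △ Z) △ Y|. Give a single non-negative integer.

Z ∩ X = {5,6,7}
X △ (Z ∩ X) = {2,3,4,10,15}
X − (X △ (Z ∩ X)) = {5,6,7}
(X − (X △ (Z ∩ X))) △ Z = {1}
((X − (X △ (Z ∩ X))) △ Z) △ Y = {2,3,4,5,6,7,8,9,10,11,14,15}
|((X − (X △ (Z ∩ X))) △ Z) △ Y| = 12

12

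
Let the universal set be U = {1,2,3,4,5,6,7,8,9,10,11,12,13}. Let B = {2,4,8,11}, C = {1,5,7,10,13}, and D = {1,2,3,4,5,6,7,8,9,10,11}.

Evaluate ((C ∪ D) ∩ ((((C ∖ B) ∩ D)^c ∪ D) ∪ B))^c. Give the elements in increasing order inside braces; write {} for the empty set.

C ∪ D = {1,2,3,4,5,6,7,8,9,10,11,13}
C ∖ B = {1,5,7,10,13}
(C ∖ B) ∩ D = {1,5,7,10}
((C ∖ B) ∩ D)^c = {2,3,4,6,8,9,11,12,13}
((C ∖ B) ∩ D)^c ∪ D = {1,2,3,4,5,6,7,8,9,10,11,12,13}
(((C ∖ B) ∩ D)^c ∪ D) ∪ B = {1,2,3,4,5,6,7,8,9,10,11,12,13}
(C ∪ D) ∩ ((((C ∖ B) ∩ D)^c ∪ D) ∪ B) = {1,2,3,4,5,6,7,8,9,10,11,13}
((C ∪ D) ∩ ((((C ∖ B) ∩ D)^c ∪ D) ∪ B))^c = {12}

{12}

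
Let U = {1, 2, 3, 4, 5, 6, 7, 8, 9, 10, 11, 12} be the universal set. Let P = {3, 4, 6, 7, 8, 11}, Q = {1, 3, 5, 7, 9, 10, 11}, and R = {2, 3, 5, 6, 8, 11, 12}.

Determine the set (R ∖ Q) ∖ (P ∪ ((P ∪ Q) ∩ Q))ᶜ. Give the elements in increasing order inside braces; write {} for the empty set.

{6, 8}

R ∖ Q = {2, 6, 8, 12}
P ∪ Q = {1, 3, 4, 5, 6, 7, 8, 9, 10, 11}
(P ∪ Q) ∩ Q = {1, 3, 5, 7, 9, 10, 11}
P ∪ ((P ∪ Q) ∩ Q) = {1, 3, 4, 5, 6, 7, 8, 9, 10, 11}
(P ∪ ((P ∪ Q) ∩ Q))ᶜ = {2, 12}
(R ∖ Q) ∖ (P ∪ ((P ∪ Q) ∩ Q))ᶜ = {6, 8}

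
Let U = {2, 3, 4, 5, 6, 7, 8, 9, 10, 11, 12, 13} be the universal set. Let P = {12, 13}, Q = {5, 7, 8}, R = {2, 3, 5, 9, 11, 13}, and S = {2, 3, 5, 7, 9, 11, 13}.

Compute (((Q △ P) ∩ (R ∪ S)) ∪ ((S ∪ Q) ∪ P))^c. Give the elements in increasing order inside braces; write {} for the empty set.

{4, 6, 10}

Q △ P = {5, 7, 8, 12, 13}
R ∪ S = {2, 3, 5, 7, 9, 11, 13}
(Q △ P) ∩ (R ∪ S) = {5, 7, 13}
S ∪ Q = {2, 3, 5, 7, 8, 9, 11, 13}
(S ∪ Q) ∪ P = {2, 3, 5, 7, 8, 9, 11, 12, 13}
((Q △ P) ∩ (R ∪ S)) ∪ ((S ∪ Q) ∪ P) = {2, 3, 5, 7, 8, 9, 11, 12, 13}
(((Q △ P) ∩ (R ∪ S)) ∪ ((S ∪ Q) ∪ P))^c = {4, 6, 10}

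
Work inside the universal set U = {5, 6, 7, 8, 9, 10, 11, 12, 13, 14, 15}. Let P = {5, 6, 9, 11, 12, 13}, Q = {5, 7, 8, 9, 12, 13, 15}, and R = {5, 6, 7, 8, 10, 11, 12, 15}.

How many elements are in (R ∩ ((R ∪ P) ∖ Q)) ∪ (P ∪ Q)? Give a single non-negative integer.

10

R ∪ P = {5, 6, 7, 8, 9, 10, 11, 12, 13, 15}
(R ∪ P) ∖ Q = {6, 10, 11}
R ∩ ((R ∪ P) ∖ Q) = {6, 10, 11}
P ∪ Q = {5, 6, 7, 8, 9, 11, 12, 13, 15}
(R ∩ ((R ∪ P) ∖ Q)) ∪ (P ∪ Q) = {5, 6, 7, 8, 9, 10, 11, 12, 13, 15}
|(R ∩ ((R ∪ P) ∖ Q)) ∪ (P ∪ Q)| = 10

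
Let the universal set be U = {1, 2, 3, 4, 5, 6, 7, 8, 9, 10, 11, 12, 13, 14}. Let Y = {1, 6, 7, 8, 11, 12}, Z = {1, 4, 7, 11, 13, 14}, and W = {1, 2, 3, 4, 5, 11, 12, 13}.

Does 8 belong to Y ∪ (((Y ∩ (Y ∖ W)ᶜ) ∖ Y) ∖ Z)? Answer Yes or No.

Yes

8 ∈ Y and 8 ∉ W, so 8 ∈ Y ∖ W
8 ∉ (Y ∖ W)ᶜ since 8 ∈ (Y ∖ W)
8 ∈ Y and 8 ∉ (Y ∖ W)ᶜ, so 8 ∉ Y ∩ (Y ∖ W)ᶜ
8 ∉ (Y ∩ (Y ∖ W)ᶜ) and 8 ∈ Y, so 8 ∉ (Y ∩ (Y ∖ W)ᶜ) ∖ Y
8 ∉ ((Y ∩ (Y ∖ W)ᶜ) ∖ Y) and 8 ∉ Z, so 8 ∉ ((Y ∩ (Y ∖ W)ᶜ) ∖ Y) ∖ Z
8 ∈ Y and 8 ∉ (((Y ∩ (Y ∖ W)ᶜ) ∖ Y) ∖ Z), so 8 ∈ Y ∪ (((Y ∩ (Y ∖ W)ᶜ) ∖ Y) ∖ Z)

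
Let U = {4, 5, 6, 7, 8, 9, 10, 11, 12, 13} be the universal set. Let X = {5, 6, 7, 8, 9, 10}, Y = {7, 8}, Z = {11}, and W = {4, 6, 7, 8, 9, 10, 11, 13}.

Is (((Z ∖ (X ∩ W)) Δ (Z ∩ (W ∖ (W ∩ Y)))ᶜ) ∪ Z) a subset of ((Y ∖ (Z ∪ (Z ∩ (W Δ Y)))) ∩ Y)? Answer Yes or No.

No

X ∩ W = {6, 7, 8, 9, 10}
Z ∖ (X ∩ W) = {11}
W ∩ Y = {7, 8}
W ∖ (W ∩ Y) = {4, 6, 9, 10, 11, 13}
Z ∩ (W ∖ (W ∩ Y)) = {11}
(Z ∩ (W ∖ (W ∩ Y)))ᶜ = {4, 5, 6, 7, 8, 9, 10, 12, 13}
(Z ∖ (X ∩ W)) Δ (Z ∩ (W ∖ (W ∩ Y)))ᶜ = {4, 5, 6, 7, 8, 9, 10, 11, 12, 13}
((Z ∖ (X ∩ W)) Δ (Z ∩ (W ∖ (W ∩ Y)))ᶜ) ∪ Z = {4, 5, 6, 7, 8, 9, 10, 11, 12, 13}
W Δ Y = {4, 6, 9, 10, 11, 13}
Z ∩ (W Δ Y) = {11}
Z ∪ (Z ∩ (W Δ Y)) = {11}
Y ∖ (Z ∪ (Z ∩ (W Δ Y))) = {7, 8}
(Y ∖ (Z ∪ (Z ∩ (W Δ Y)))) ∩ Y = {7, 8}
4 ∈ ((Z ∖ (X ∩ W)) Δ (Z ∩ (W ∖ (W ∩ Y)))ᶜ) ∪ Z but 4 ∉ (Y ∖ (Z ∪ (Z ∩ (W Δ Y)))) ∩ Y, so the inclusion fails.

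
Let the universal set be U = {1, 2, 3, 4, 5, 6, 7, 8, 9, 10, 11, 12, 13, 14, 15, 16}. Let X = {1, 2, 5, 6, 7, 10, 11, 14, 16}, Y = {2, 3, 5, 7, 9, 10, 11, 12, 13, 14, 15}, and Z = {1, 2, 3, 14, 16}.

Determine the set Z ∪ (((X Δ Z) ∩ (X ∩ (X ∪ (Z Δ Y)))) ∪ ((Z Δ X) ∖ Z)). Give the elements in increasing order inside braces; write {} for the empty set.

{1, 2, 3, 5, 6, 7, 10, 11, 14, 16}

X Δ Z = {3, 5, 6, 7, 10, 11}
Z Δ Y = {1, 5, 7, 9, 10, 11, 12, 13, 15, 16}
X ∪ (Z Δ Y) = {1, 2, 5, 6, 7, 9, 10, 11, 12, 13, 14, 15, 16}
X ∩ (X ∪ (Z Δ Y)) = {1, 2, 5, 6, 7, 10, 11, 14, 16}
(X Δ Z) ∩ (X ∩ (X ∪ (Z Δ Y))) = {5, 6, 7, 10, 11}
Z Δ X = {3, 5, 6, 7, 10, 11}
(Z Δ X) ∖ Z = {5, 6, 7, 10, 11}
((X Δ Z) ∩ (X ∩ (X ∪ (Z Δ Y)))) ∪ ((Z Δ X) ∖ Z) = {5, 6, 7, 10, 11}
Z ∪ (((X Δ Z) ∩ (X ∩ (X ∪ (Z Δ Y)))) ∪ ((Z Δ X) ∖ Z)) = {1, 2, 3, 5, 6, 7, 10, 11, 14, 16}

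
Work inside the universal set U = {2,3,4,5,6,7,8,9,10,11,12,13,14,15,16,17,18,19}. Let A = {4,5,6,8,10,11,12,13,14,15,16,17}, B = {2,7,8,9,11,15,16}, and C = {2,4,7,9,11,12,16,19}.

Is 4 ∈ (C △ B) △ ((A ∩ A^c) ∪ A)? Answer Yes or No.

No

4 ∈ C and 4 ∉ B, so 4 ∈ C △ B
4 ∈ A, so 4 ∉ A^c
4 ∈ A and 4 ∉ A^c, so 4 ∉ A ∩ A^c
4 ∉ (A ∩ A^c) and 4 ∈ A, so 4 ∈ (A ∩ A^c) ∪ A
4 ∈ (C △ B) and 4 ∈ ((A ∩ A^c) ∪ A), so 4 ∉ (C △ B) △ ((A ∩ A^c) ∪ A)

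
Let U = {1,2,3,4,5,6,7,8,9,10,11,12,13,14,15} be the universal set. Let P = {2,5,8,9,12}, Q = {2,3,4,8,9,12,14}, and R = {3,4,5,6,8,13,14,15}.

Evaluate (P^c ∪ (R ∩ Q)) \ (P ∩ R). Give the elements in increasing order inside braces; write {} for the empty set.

P^c = {1,3,4,6,7,10,11,13,14,15}
R ∩ Q = {3,4,8,14}
P^c ∪ (R ∩ Q) = {1,3,4,6,7,8,10,11,13,14,15}
P ∩ R = {5,8}
(P^c ∪ (R ∩ Q)) \ (P ∩ R) = {1,3,4,6,7,10,11,13,14,15}

{1,3,4,6,7,10,11,13,14,15}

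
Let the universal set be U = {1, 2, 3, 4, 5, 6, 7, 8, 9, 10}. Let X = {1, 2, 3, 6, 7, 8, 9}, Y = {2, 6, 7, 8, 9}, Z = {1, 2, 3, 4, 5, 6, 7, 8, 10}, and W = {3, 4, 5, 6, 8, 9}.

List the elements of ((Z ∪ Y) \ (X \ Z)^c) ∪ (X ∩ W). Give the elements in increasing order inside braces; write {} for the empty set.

Z ∪ Y = {1, 2, 3, 4, 5, 6, 7, 8, 9, 10}
X \ Z = {9}
(X \ Z)^c = {1, 2, 3, 4, 5, 6, 7, 8, 10}
(Z ∪ Y) \ (X \ Z)^c = {9}
X ∩ W = {3, 6, 8, 9}
((Z ∪ Y) \ (X \ Z)^c) ∪ (X ∩ W) = {3, 6, 8, 9}

{3, 6, 8, 9}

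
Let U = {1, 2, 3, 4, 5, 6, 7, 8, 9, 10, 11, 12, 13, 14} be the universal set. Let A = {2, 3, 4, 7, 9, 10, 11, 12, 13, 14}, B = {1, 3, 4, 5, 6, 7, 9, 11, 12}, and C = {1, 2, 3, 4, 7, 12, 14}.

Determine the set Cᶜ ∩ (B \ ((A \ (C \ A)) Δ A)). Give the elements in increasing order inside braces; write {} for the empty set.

{5, 6, 9, 11}

Cᶜ = {5, 6, 8, 9, 10, 11, 13}
C \ A = {1}
A \ (C \ A) = {2, 3, 4, 7, 9, 10, 11, 12, 13, 14}
(A \ (C \ A)) Δ A = {}
B \ ((A \ (C \ A)) Δ A) = {1, 3, 4, 5, 6, 7, 9, 11, 12}
Cᶜ ∩ (B \ ((A \ (C \ A)) Δ A)) = {5, 6, 9, 11}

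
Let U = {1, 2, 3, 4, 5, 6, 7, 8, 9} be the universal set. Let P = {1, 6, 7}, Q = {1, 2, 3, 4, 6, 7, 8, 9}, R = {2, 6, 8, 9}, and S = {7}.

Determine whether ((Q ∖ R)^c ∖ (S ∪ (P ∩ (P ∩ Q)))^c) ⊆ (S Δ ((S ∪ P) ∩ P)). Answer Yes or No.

Yes

Q ∖ R = {1, 3, 4, 7}
(Q ∖ R)^c = {2, 5, 6, 8, 9}
P ∩ Q = {1, 6, 7}
P ∩ (P ∩ Q) = {1, 6, 7}
S ∪ (P ∩ (P ∩ Q)) = {1, 6, 7}
(S ∪ (P ∩ (P ∩ Q)))^c = {2, 3, 4, 5, 8, 9}
(Q ∖ R)^c ∖ (S ∪ (P ∩ (P ∩ Q)))^c = {6}
S ∪ P = {1, 6, 7}
(S ∪ P) ∩ P = {1, 6, 7}
S Δ ((S ∪ P) ∩ P) = {1, 6}
Every element of {6} is in {1, 6}, so (Q ∖ R)^c ∖ (S ∪ (P ∩ (P ∩ Q)))^c ⊆ S Δ ((S ∪ P) ∩ P).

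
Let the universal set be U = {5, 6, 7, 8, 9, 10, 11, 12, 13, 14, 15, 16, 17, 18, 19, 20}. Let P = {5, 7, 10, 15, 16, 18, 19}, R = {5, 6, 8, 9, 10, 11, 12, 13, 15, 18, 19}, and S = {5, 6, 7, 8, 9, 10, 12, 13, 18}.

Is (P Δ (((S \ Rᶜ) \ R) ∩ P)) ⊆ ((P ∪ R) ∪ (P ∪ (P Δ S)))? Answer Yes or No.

Yes

Rᶜ = {7, 14, 16, 17, 20}
S \ Rᶜ = {5, 6, 8, 9, 10, 12, 13, 18}
(S \ Rᶜ) \ R = {}
((S \ Rᶜ) \ R) ∩ P = {}
P Δ (((S \ Rᶜ) \ R) ∩ P) = {5, 7, 10, 15, 16, 18, 19}
P ∪ R = {5, 6, 7, 8, 9, 10, 11, 12, 13, 15, 16, 18, 19}
P Δ S = {6, 8, 9, 12, 13, 15, 16, 19}
P ∪ (P Δ S) = {5, 6, 7, 8, 9, 10, 12, 13, 15, 16, 18, 19}
(P ∪ R) ∪ (P ∪ (P Δ S)) = {5, 6, 7, 8, 9, 10, 11, 12, 13, 15, 16, 18, 19}
Every element of {5, 7, 10, 15, 16, 18, 19} is in {5, 6, 7, 8, 9, 10, 11, 12, 13, 15, 16, 18, 19}, so P Δ (((S \ Rᶜ) \ R) ∩ P) ⊆ (P ∪ R) ∪ (P ∪ (P Δ S)).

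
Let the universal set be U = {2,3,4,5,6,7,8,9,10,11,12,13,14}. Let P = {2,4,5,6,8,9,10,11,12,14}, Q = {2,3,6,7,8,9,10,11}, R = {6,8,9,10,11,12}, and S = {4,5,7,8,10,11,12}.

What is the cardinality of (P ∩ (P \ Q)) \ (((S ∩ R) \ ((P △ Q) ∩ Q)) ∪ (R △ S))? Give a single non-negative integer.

1

P \ Q = {4,5,12,14}
P ∩ (P \ Q) = {4,5,12,14}
S ∩ R = {8,10,11,12}
P △ Q = {3,4,5,7,12,14}
(P △ Q) ∩ Q = {3,7}
(S ∩ R) \ ((P △ Q) ∩ Q) = {8,10,11,12}
R △ S = {4,5,6,7,9}
((S ∩ R) \ ((P △ Q) ∩ Q)) ∪ (R △ S) = {4,5,6,7,8,9,10,11,12}
(P ∩ (P \ Q)) \ (((S ∩ R) \ ((P △ Q) ∩ Q)) ∪ (R △ S)) = {14}
|(P ∩ (P \ Q)) \ (((S ∩ R) \ ((P △ Q) ∩ Q)) ∪ (R △ S))| = 1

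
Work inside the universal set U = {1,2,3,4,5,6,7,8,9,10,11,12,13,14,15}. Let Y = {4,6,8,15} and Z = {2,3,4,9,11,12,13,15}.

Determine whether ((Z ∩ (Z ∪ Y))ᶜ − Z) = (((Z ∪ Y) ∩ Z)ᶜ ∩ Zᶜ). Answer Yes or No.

Yes

Z ∪ Y = {2,3,4,6,8,9,11,12,13,15}
Z ∩ (Z ∪ Y) = {2,3,4,9,11,12,13,15}
(Z ∩ (Z ∪ Y))ᶜ = {1,5,6,7,8,10,14}
(Z ∩ (Z ∪ Y))ᶜ − Z = {1,5,6,7,8,10,14}
(Z ∪ Y) ∩ Z = {2,3,4,9,11,12,13,15}
((Z ∪ Y) ∩ Z)ᶜ = {1,5,6,7,8,10,14}
Zᶜ = {1,5,6,7,8,10,14}
((Z ∪ Y) ∩ Z)ᶜ ∩ Zᶜ = {1,5,6,7,8,10,14}
Both equal {1,5,6,7,8,10,14}, so (Z ∩ (Z ∪ Y))ᶜ − Z = ((Z ∪ Y) ∩ Z)ᶜ ∩ Zᶜ.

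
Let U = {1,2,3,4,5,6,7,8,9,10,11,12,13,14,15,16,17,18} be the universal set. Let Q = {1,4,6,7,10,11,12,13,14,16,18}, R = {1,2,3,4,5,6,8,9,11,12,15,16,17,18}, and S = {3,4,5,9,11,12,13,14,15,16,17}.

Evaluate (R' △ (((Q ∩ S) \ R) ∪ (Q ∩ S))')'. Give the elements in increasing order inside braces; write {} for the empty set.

{4,7,10,11,12,16}

R' = {7,10,13,14}
Q ∩ S = {4,11,12,13,14,16}
(Q ∩ S) \ R = {13,14}
((Q ∩ S) \ R) ∪ (Q ∩ S) = {4,11,12,13,14,16}
(((Q ∩ S) \ R) ∪ (Q ∩ S))' = {1,2,3,5,6,7,8,9,10,15,17,18}
R' △ (((Q ∩ S) \ R) ∪ (Q ∩ S))' = {1,2,3,5,6,8,9,13,14,15,17,18}
(R' △ (((Q ∩ S) \ R) ∪ (Q ∩ S))')' = {4,7,10,11,12,16}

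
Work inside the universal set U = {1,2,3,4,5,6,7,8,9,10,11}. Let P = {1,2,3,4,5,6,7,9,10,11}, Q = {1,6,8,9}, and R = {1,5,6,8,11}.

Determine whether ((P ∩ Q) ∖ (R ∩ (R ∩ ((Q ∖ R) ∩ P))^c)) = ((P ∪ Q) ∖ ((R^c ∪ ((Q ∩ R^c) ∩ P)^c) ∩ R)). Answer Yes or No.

No

P ∩ Q = {1,6,9}
Q ∖ R = {9}
(Q ∖ R) ∩ P = {9}
R ∩ ((Q ∖ R) ∩ P) = {}
(R ∩ ((Q ∖ R) ∩ P))^c = {1,2,3,4,5,6,7,8,9,10,11}
R ∩ (R ∩ ((Q ∖ R) ∩ P))^c = {1,5,6,8,11}
(P ∩ Q) ∖ (R ∩ (R ∩ ((Q ∖ R) ∩ P))^c) = {9}
P ∪ Q = {1,2,3,4,5,6,7,8,9,10,11}
R^c = {2,3,4,7,9,10}
Q ∩ R^c = {9}
(Q ∩ R^c) ∩ P = {9}
((Q ∩ R^c) ∩ P)^c = {1,2,3,4,5,6,7,8,10,11}
R^c ∪ ((Q ∩ R^c) ∩ P)^c = {1,2,3,4,5,6,7,8,9,10,11}
(R^c ∪ ((Q ∩ R^c) ∩ P)^c) ∩ R = {1,5,6,8,11}
(P ∪ Q) ∖ ((R^c ∪ ((Q ∩ R^c) ∩ P)^c) ∩ R) = {2,3,4,7,9,10}
2 ∈ (P ∪ Q) ∖ ((R^c ∪ ((Q ∩ R^c) ∩ P)^c) ∩ R) but 2 ∉ (P ∩ Q) ∖ (R ∩ (R ∩ ((Q ∖ R) ∩ P))^c), so they differ.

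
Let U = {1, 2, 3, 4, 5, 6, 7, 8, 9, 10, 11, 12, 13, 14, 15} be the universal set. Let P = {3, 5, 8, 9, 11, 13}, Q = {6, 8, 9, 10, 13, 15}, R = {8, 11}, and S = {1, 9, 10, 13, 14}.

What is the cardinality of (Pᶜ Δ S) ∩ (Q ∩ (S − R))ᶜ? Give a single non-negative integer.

6

Pᶜ = {1, 2, 4, 6, 7, 10, 12, 14, 15}
Pᶜ Δ S = {2, 4, 6, 7, 9, 12, 13, 15}
S − R = {1, 9, 10, 13, 14}
Q ∩ (S − R) = {9, 10, 13}
(Q ∩ (S − R))ᶜ = {1, 2, 3, 4, 5, 6, 7, 8, 11, 12, 14, 15}
(Pᶜ Δ S) ∩ (Q ∩ (S − R))ᶜ = {2, 4, 6, 7, 12, 15}
|(Pᶜ Δ S) ∩ (Q ∩ (S − R))ᶜ| = 6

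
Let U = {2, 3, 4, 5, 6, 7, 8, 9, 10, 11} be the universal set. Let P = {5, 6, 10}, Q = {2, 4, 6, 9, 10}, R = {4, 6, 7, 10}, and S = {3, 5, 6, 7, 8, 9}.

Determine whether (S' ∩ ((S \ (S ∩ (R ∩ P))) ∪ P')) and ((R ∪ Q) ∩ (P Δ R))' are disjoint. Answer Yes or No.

No

S' = {2, 4, 10, 11}
R ∩ P = {6, 10}
S ∩ (R ∩ P) = {6}
S \ (S ∩ (R ∩ P)) = {3, 5, 7, 8, 9}
P' = {2, 3, 4, 7, 8, 9, 11}
(S \ (S ∩ (R ∩ P))) ∪ P' = {2, 3, 4, 5, 7, 8, 9, 11}
S' ∩ ((S \ (S ∩ (R ∩ P))) ∪ P') = {2, 4, 11}
R ∪ Q = {2, 4, 6, 7, 9, 10}
P Δ R = {4, 5, 7}
(R ∪ Q) ∩ (P Δ R) = {4, 7}
((R ∪ Q) ∩ (P Δ R))' = {2, 3, 5, 6, 8, 9, 10, 11}
2 lies in both, so they are not disjoint.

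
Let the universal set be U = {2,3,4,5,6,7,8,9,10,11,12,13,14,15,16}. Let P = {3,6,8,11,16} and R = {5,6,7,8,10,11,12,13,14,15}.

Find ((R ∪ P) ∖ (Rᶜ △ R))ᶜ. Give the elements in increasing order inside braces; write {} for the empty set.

{2,3,4,5,6,7,8,9,10,11,12,13,14,15,16}

R ∪ P = {3,5,6,7,8,10,11,12,13,14,15,16}
Rᶜ = {2,3,4,9,16}
Rᶜ △ R = {2,3,4,5,6,7,8,9,10,11,12,13,14,15,16}
(R ∪ P) ∖ (Rᶜ △ R) = {}
((R ∪ P) ∖ (Rᶜ △ R))ᶜ = {2,3,4,5,6,7,8,9,10,11,12,13,14,15,16}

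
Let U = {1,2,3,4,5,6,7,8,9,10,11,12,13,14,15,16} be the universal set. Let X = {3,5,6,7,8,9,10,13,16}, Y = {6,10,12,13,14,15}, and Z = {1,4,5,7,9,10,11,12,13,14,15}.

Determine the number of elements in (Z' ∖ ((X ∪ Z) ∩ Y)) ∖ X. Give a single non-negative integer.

Z' = {2,3,6,8,16}
X ∪ Z = {1,3,4,5,6,7,8,9,10,11,12,13,14,15,16}
(X ∪ Z) ∩ Y = {6,10,12,13,14,15}
Z' ∖ ((X ∪ Z) ∩ Y) = {2,3,8,16}
(Z' ∖ ((X ∪ Z) ∩ Y)) ∖ X = {2}
|(Z' ∖ ((X ∪ Z) ∩ Y)) ∖ X| = 1

1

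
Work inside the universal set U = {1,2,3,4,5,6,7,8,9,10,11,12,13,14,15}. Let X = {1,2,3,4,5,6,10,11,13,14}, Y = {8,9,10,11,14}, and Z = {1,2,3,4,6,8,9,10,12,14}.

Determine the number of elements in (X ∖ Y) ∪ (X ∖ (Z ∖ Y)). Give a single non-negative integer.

10

X ∖ Y = {1,2,3,4,5,6,13}
Z ∖ Y = {1,2,3,4,6,12}
X ∖ (Z ∖ Y) = {5,10,11,13,14}
(X ∖ Y) ∪ (X ∖ (Z ∖ Y)) = {1,2,3,4,5,6,10,11,13,14}
|(X ∖ Y) ∪ (X ∖ (Z ∖ Y))| = 10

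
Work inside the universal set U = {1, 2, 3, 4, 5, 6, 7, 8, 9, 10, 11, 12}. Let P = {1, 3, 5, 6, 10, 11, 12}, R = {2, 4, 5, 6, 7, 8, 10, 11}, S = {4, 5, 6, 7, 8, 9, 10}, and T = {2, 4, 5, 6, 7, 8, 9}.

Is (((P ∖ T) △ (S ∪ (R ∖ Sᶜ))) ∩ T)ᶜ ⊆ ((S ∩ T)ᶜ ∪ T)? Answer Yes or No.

Yes

P ∖ T = {1, 3, 10, 11, 12}
Sᶜ = {1, 2, 3, 11, 12}
R ∖ Sᶜ = {4, 5, 6, 7, 8, 10}
S ∪ (R ∖ Sᶜ) = {4, 5, 6, 7, 8, 9, 10}
(P ∖ T) △ (S ∪ (R ∖ Sᶜ)) = {1, 3, 4, 5, 6, 7, 8, 9, 11, 12}
((P ∖ T) △ (S ∪ (R ∖ Sᶜ))) ∩ T = {4, 5, 6, 7, 8, 9}
(((P ∖ T) △ (S ∪ (R ∖ Sᶜ))) ∩ T)ᶜ = {1, 2, 3, 10, 11, 12}
S ∩ T = {4, 5, 6, 7, 8, 9}
(S ∩ T)ᶜ = {1, 2, 3, 10, 11, 12}
(S ∩ T)ᶜ ∪ T = {1, 2, 3, 4, 5, 6, 7, 8, 9, 10, 11, 12}
Every element of {1, 2, 3, 10, 11, 12} is in {1, 2, 3, 4, 5, 6, 7, 8, 9, 10, 11, 12}, so (((P ∖ T) △ (S ∪ (R ∖ Sᶜ))) ∩ T)ᶜ ⊆ (S ∩ T)ᶜ ∪ T.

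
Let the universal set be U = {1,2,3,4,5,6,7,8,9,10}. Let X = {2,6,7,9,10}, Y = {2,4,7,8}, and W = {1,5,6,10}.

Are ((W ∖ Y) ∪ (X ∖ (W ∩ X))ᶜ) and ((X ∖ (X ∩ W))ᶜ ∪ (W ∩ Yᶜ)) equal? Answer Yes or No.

Yes

W ∖ Y = {1,5,6,10}
W ∩ X = {6,10}
X ∖ (W ∩ X) = {2,7,9}
(X ∖ (W ∩ X))ᶜ = {1,3,4,5,6,8,10}
(W ∖ Y) ∪ (X ∖ (W ∩ X))ᶜ = {1,3,4,5,6,8,10}
X ∩ W = {6,10}
X ∖ (X ∩ W) = {2,7,9}
(X ∖ (X ∩ W))ᶜ = {1,3,4,5,6,8,10}
Yᶜ = {1,3,5,6,9,10}
W ∩ Yᶜ = {1,5,6,10}
(X ∖ (X ∩ W))ᶜ ∪ (W ∩ Yᶜ) = {1,3,4,5,6,8,10}
Both equal {1,3,4,5,6,8,10}, so (W ∖ Y) ∪ (X ∖ (W ∩ X))ᶜ = (X ∖ (X ∩ W))ᶜ ∪ (W ∩ Yᶜ).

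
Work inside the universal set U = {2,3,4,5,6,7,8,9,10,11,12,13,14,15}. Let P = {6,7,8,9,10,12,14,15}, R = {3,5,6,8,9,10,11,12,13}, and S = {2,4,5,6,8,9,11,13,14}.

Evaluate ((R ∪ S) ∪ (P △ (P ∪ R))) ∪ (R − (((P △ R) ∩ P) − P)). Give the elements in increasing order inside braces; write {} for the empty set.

{2,3,4,5,6,8,9,10,11,12,13,14}

R ∪ S = {2,3,4,5,6,8,9,10,11,12,13,14}
P ∪ R = {3,5,6,7,8,9,10,11,12,13,14,15}
P △ (P ∪ R) = {3,5,11,13}
(R ∪ S) ∪ (P △ (P ∪ R)) = {2,3,4,5,6,8,9,10,11,12,13,14}
P △ R = {3,5,7,11,13,14,15}
(P △ R) ∩ P = {7,14,15}
((P △ R) ∩ P) − P = {}
R − (((P △ R) ∩ P) − P) = {3,5,6,8,9,10,11,12,13}
((R ∪ S) ∪ (P △ (P ∪ R))) ∪ (R − (((P △ R) ∩ P) − P)) = {2,3,4,5,6,8,9,10,11,12,13,14}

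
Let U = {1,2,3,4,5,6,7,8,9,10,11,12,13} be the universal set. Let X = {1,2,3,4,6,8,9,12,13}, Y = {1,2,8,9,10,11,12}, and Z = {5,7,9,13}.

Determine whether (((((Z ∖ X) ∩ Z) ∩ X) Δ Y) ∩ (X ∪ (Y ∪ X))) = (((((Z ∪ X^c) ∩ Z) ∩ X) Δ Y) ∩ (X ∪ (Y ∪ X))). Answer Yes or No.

Z ∖ X = {5,7}
(Z ∖ X) ∩ Z = {5,7}
((Z ∖ X) ∩ Z) ∩ X = {}
(((Z ∖ X) ∩ Z) ∩ X) Δ Y = {1,2,8,9,10,11,12}
Y ∪ X = {1,2,3,4,6,8,9,10,11,12,13}
X ∪ (Y ∪ X) = {1,2,3,4,6,8,9,10,11,12,13}
((((Z ∖ X) ∩ Z) ∩ X) Δ Y) ∩ (X ∪ (Y ∪ X)) = {1,2,8,9,10,11,12}
X^c = {5,7,10,11}
Z ∪ X^c = {5,7,9,10,11,13}
(Z ∪ X^c) ∩ Z = {5,7,9,13}
((Z ∪ X^c) ∩ Z) ∩ X = {9,13}
(((Z ∪ X^c) ∩ Z) ∩ X) Δ Y = {1,2,8,10,11,12,13}
((((Z ∪ X^c) ∩ Z) ∩ X) Δ Y) ∩ (X ∪ (Y ∪ X)) = {1,2,8,10,11,12,13}
9 ∈ ((((Z ∖ X) ∩ Z) ∩ X) Δ Y) ∩ (X ∪ (Y ∪ X)) but 9 ∉ ((((Z ∪ X^c) ∩ Z) ∩ X) Δ Y) ∩ (X ∪ (Y ∪ X)), so they differ.

No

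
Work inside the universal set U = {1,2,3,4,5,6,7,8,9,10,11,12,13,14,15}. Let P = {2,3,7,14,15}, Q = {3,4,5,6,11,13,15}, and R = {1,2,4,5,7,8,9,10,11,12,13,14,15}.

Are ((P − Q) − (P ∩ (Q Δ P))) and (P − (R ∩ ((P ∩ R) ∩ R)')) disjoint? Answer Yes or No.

Yes

P − Q = {2,7,14}
Q Δ P = {2,4,5,6,7,11,13,14}
P ∩ (Q Δ P) = {2,7,14}
(P − Q) − (P ∩ (Q Δ P)) = {}
P ∩ R = {2,7,14,15}
(P ∩ R) ∩ R = {2,7,14,15}
((P ∩ R) ∩ R)' = {1,3,4,5,6,8,9,10,11,12,13}
R ∩ ((P ∩ R) ∩ R)' = {1,4,5,8,9,10,11,12,13}
P − (R ∩ ((P ∩ R) ∩ R)') = {2,3,7,14,15}
{} and {2,3,7,14,15} share no elements.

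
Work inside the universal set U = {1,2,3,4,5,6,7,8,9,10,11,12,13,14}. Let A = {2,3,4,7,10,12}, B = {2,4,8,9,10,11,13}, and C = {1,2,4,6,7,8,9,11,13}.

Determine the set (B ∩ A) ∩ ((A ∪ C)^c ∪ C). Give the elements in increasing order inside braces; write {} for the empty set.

{2,4}

B ∩ A = {2,4,10}
A ∪ C = {1,2,3,4,6,7,8,9,10,11,12,13}
(A ∪ C)^c = {5,14}
(A ∪ C)^c ∪ C = {1,2,4,5,6,7,8,9,11,13,14}
(B ∩ A) ∩ ((A ∪ C)^c ∪ C) = {2,4}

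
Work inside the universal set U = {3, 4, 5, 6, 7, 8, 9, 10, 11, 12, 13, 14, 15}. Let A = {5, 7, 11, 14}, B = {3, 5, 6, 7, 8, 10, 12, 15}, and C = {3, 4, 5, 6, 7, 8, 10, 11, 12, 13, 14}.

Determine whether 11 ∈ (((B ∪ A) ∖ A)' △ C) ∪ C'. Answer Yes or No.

No

11 ∉ B and 11 ∈ A, so 11 ∈ B ∪ A
11 ∈ (B ∪ A) and 11 ∈ A, so 11 ∉ (B ∪ A) ∖ A
11 ∈ ((B ∪ A) ∖ A)' since 11 ∉ ((B ∪ A) ∖ A)
11 ∈ ((B ∪ A) ∖ A)' and 11 ∈ C, so 11 ∉ ((B ∪ A) ∖ A)' △ C
11 ∈ C, so 11 ∉ C'
11 ∉ (((B ∪ A) ∖ A)' △ C) and 11 ∉ C', so 11 ∉ (((B ∪ A) ∖ A)' △ C) ∪ C'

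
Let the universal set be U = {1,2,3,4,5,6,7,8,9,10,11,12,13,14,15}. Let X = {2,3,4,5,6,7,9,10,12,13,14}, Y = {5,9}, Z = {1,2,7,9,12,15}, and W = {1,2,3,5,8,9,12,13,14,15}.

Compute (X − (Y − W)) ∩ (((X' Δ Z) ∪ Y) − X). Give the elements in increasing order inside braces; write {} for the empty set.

Y − W = {}
X − (Y − W) = {2,3,4,5,6,7,9,10,12,13,14}
X' = {1,8,11,15}
X' Δ Z = {2,7,8,9,11,12}
(X' Δ Z) ∪ Y = {2,5,7,8,9,11,12}
((X' Δ Z) ∪ Y) − X = {8,11}
(X − (Y − W)) ∩ (((X' Δ Z) ∪ Y) − X) = {}

{}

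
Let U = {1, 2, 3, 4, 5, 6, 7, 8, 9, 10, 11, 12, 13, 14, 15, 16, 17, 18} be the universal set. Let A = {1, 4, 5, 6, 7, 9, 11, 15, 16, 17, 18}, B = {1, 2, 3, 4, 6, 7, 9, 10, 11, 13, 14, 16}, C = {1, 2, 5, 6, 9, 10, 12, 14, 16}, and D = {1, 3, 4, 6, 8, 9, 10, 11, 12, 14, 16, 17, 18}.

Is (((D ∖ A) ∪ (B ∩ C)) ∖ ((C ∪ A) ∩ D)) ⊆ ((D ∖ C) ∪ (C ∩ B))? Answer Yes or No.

D ∖ A = {3, 8, 10, 12, 14}
B ∩ C = {1, 2, 6, 9, 10, 14, 16}
(D ∖ A) ∪ (B ∩ C) = {1, 2, 3, 6, 8, 9, 10, 12, 14, 16}
C ∪ A = {1, 2, 4, 5, 6, 7, 9, 10, 11, 12, 14, 15, 16, 17, 18}
(C ∪ A) ∩ D = {1, 4, 6, 9, 10, 11, 12, 14, 16, 17, 18}
((D ∖ A) ∪ (B ∩ C)) ∖ ((C ∪ A) ∩ D) = {2, 3, 8}
D ∖ C = {3, 4, 8, 11, 17, 18}
C ∩ B = {1, 2, 6, 9, 10, 14, 16}
(D ∖ C) ∪ (C ∩ B) = {1, 2, 3, 4, 6, 8, 9, 10, 11, 14, 16, 17, 18}
Every element of {2, 3, 8} is in {1, 2, 3, 4, 6, 8, 9, 10, 11, 14, 16, 17, 18}, so ((D ∖ A) ∪ (B ∩ C)) ∖ ((C ∪ A) ∩ D) ⊆ (D ∖ C) ∪ (C ∩ B).

Yes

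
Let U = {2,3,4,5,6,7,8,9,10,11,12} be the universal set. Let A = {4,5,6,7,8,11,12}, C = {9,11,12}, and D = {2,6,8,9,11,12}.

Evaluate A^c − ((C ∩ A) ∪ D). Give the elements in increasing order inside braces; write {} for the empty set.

A^c = {2,3,9,10}
C ∩ A = {11,12}
(C ∩ A) ∪ D = {2,6,8,9,11,12}
A^c − ((C ∩ A) ∪ D) = {3,10}

{3,10}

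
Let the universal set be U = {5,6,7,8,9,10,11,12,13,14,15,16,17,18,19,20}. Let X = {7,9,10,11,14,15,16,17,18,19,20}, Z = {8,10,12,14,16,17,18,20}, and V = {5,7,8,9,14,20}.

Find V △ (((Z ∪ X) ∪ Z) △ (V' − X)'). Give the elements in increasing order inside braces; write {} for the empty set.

Z ∪ X = {7,8,9,10,11,12,14,15,16,17,18,19,20}
(Z ∪ X) ∪ Z = {7,8,9,10,11,12,14,15,16,17,18,19,20}
V' = {6,10,11,12,13,15,16,17,18,19}
V' − X = {6,12,13}
(V' − X)' = {5,7,8,9,10,11,14,15,16,17,18,19,20}
((Z ∪ X) ∪ Z) △ (V' − X)' = {5,12}
V △ (((Z ∪ X) ∪ Z) △ (V' − X)') = {7,8,9,12,14,20}

{7,8,9,12,14,20}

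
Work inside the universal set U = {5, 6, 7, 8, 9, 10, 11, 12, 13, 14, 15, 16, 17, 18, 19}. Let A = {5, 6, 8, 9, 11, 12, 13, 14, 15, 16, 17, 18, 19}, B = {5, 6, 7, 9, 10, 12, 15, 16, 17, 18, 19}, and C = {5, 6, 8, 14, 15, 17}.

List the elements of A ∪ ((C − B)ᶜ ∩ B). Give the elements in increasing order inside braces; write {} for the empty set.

{5, 6, 7, 8, 9, 10, 11, 12, 13, 14, 15, 16, 17, 18, 19}

C − B = {8, 14}
(C − B)ᶜ = {5, 6, 7, 9, 10, 11, 12, 13, 15, 16, 17, 18, 19}
(C − B)ᶜ ∩ B = {5, 6, 7, 9, 10, 12, 15, 16, 17, 18, 19}
A ∪ ((C − B)ᶜ ∩ B) = {5, 6, 7, 8, 9, 10, 11, 12, 13, 14, 15, 16, 17, 18, 19}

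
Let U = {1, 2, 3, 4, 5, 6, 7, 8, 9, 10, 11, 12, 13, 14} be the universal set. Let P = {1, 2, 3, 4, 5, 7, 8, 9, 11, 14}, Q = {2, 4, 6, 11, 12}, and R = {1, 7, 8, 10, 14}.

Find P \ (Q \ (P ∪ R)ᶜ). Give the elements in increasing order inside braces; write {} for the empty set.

{1, 3, 5, 7, 8, 9, 14}

P ∪ R = {1, 2, 3, 4, 5, 7, 8, 9, 10, 11, 14}
(P ∪ R)ᶜ = {6, 12, 13}
Q \ (P ∪ R)ᶜ = {2, 4, 11}
P \ (Q \ (P ∪ R)ᶜ) = {1, 3, 5, 7, 8, 9, 14}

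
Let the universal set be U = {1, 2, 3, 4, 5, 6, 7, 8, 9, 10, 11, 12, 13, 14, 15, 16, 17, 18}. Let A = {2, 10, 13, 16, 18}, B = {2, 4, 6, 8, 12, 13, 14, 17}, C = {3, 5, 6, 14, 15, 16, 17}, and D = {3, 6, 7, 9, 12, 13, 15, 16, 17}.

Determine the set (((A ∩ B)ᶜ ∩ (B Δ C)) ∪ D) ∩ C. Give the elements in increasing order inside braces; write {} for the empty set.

{3, 5, 6, 15, 16, 17}

A ∩ B = {2, 13}
(A ∩ B)ᶜ = {1, 3, 4, 5, 6, 7, 8, 9, 10, 11, 12, 14, 15, 16, 17, 18}
B Δ C = {2, 3, 4, 5, 8, 12, 13, 15, 16}
(A ∩ B)ᶜ ∩ (B Δ C) = {3, 4, 5, 8, 12, 15, 16}
((A ∩ B)ᶜ ∩ (B Δ C)) ∪ D = {3, 4, 5, 6, 7, 8, 9, 12, 13, 15, 16, 17}
(((A ∩ B)ᶜ ∩ (B Δ C)) ∪ D) ∩ C = {3, 5, 6, 15, 16, 17}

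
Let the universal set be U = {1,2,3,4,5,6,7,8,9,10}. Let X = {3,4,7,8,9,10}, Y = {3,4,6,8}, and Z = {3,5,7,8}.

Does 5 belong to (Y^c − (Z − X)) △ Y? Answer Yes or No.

No

5 ∉ Y, so 5 ∈ Y^c
5 ∈ Z and 5 ∉ X, so 5 ∈ Z − X
5 ∈ Y^c and 5 ∈ (Z − X), so 5 ∉ Y^c − (Z − X)
5 ∉ (Y^c − (Z − X)) and 5 ∉ Y, so 5 ∉ (Y^c − (Z − X)) △ Y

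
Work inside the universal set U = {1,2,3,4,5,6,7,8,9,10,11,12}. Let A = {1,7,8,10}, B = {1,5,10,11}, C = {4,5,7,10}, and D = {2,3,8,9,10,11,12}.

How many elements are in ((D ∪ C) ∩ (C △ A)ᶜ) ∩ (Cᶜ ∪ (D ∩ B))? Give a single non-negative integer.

6

D ∪ C = {2,3,4,5,7,8,9,10,11,12}
C △ A = {1,4,5,8}
(C △ A)ᶜ = {2,3,6,7,9,10,11,12}
(D ∪ C) ∩ (C △ A)ᶜ = {2,3,7,9,10,11,12}
Cᶜ = {1,2,3,6,8,9,11,12}
D ∩ B = {10,11}
Cᶜ ∪ (D ∩ B) = {1,2,3,6,8,9,10,11,12}
((D ∪ C) ∩ (C △ A)ᶜ) ∩ (Cᶜ ∪ (D ∩ B)) = {2,3,9,10,11,12}
|((D ∪ C) ∩ (C △ A)ᶜ) ∩ (Cᶜ ∪ (D ∩ B))| = 6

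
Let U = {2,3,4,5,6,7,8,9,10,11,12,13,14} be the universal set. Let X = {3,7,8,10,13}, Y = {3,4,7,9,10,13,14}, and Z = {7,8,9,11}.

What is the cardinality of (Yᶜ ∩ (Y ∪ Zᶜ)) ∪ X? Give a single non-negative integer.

9

Yᶜ = {2,5,6,8,11,12}
Zᶜ = {2,3,4,5,6,10,12,13,14}
Y ∪ Zᶜ = {2,3,4,5,6,7,9,10,12,13,14}
Yᶜ ∩ (Y ∪ Zᶜ) = {2,5,6,12}
(Yᶜ ∩ (Y ∪ Zᶜ)) ∪ X = {2,3,5,6,7,8,10,12,13}
|(Yᶜ ∩ (Y ∪ Zᶜ)) ∪ X| = 9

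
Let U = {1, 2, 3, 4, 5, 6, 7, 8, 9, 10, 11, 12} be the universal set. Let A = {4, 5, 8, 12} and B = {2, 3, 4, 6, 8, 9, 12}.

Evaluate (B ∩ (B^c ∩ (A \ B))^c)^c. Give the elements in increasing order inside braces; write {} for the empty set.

{1, 5, 7, 10, 11}

B^c = {1, 5, 7, 10, 11}
A \ B = {5}
B^c ∩ (A \ B) = {5}
(B^c ∩ (A \ B))^c = {1, 2, 3, 4, 6, 7, 8, 9, 10, 11, 12}
B ∩ (B^c ∩ (A \ B))^c = {2, 3, 4, 6, 8, 9, 12}
(B ∩ (B^c ∩ (A \ B))^c)^c = {1, 5, 7, 10, 11}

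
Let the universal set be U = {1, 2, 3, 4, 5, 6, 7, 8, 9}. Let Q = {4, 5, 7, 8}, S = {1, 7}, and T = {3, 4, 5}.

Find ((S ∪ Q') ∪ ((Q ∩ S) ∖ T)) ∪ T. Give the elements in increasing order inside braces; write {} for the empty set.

Q' = {1, 2, 3, 6, 9}
S ∪ Q' = {1, 2, 3, 6, 7, 9}
Q ∩ S = {7}
(Q ∩ S) ∖ T = {7}
(S ∪ Q') ∪ ((Q ∩ S) ∖ T) = {1, 2, 3, 6, 7, 9}
((S ∪ Q') ∪ ((Q ∩ S) ∖ T)) ∪ T = {1, 2, 3, 4, 5, 6, 7, 9}

{1, 2, 3, 4, 5, 6, 7, 9}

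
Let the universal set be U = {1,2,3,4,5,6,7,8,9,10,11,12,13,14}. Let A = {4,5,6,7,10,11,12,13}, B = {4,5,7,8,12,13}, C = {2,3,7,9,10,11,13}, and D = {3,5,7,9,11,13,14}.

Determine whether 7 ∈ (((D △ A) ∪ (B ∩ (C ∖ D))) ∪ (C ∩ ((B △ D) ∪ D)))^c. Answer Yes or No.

7 ∈ D and 7 ∈ A, so 7 ∉ D △ A
7 ∈ C and 7 ∈ D, so 7 ∉ C ∖ D
7 ∈ B and 7 ∉ (C ∖ D), so 7 ∉ B ∩ (C ∖ D)
7 ∉ (D △ A) and 7 ∉ (B ∩ (C ∖ D)), so 7 ∉ (D △ A) ∪ (B ∩ (C ∖ D))
7 ∈ B and 7 ∈ D, so 7 ∉ B △ D
7 ∉ (B △ D) and 7 ∈ D, so 7 ∈ (B △ D) ∪ D
7 ∈ C and 7 ∈ ((B △ D) ∪ D), so 7 ∈ C ∩ ((B △ D) ∪ D)
7 ∉ ((D △ A) ∪ (B ∩ (C ∖ D))) and 7 ∈ (C ∩ ((B △ D) ∪ D)), so 7 ∈ ((D △ A) ∪ (B ∩ (C ∖ D))) ∪ (C ∩ ((B △ D) ∪ D))
7 ∉ (((D △ A) ∪ (B ∩ (C ∖ D))) ∪ (C ∩ ((B △ D) ∪ D)))^c since 7 ∈ (((D △ A) ∪ (B ∩ (C ∖ D))) ∪ (C ∩ ((B △ D) ∪ D)))

No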